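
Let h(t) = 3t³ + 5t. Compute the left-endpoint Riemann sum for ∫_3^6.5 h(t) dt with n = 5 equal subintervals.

1107.26

Δt = (6.5 − 3)/5 = 0.7.
Left endpoints: 3, 3.7, 4.4, 5.1, 5.8.
h(3) = 96, h(3.7) = 170.459, h(4.4) = 277.552, h(5.1) = 423.453, h(5.8) = 614.336.
Sum = Δt · [h(3) + h(3.7) + h(4.4) + h(5.1) + h(5.8)].
Sum = 1107.26.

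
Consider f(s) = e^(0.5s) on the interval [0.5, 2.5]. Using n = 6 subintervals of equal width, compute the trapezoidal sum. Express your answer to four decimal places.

4.4228

Δs = (2.5 − 0.5)/6 = 1/3.
f(0.5) ≈ 1.2840, f(5/6) ≈ 1.5169, f(7/6) ≈ 1.7920, f(1.5) ≈ 2.1170, f(11/6) ≈ 2.5009, f(13/6) ≈ 2.9545, f(2.5) ≈ 3.4903.
T_6 = (Δs/2)·[f(s_0) + 2f(s_1) + ... + 2f(s_{5}) + f(s_6)].
Sum ≈ 4.4228.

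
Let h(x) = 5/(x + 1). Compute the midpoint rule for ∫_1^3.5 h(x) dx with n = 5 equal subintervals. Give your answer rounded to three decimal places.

4.044

Δx = (3.5 − 1)/5 = 0.5.
Midpoints: 1.25, 1.75, 2.25, 2.75, 3.25.
h(1.25) = 20/9, h(1.75) = 20/11, h(2.25) = 20/13, h(2.75) = 4/3, h(3.25) = 20/17.
Sum = Δx · [h(1.25) + h(1.75) + h(2.25) + h(2.75) + h(3.25)].
Sum ≈ 4.044.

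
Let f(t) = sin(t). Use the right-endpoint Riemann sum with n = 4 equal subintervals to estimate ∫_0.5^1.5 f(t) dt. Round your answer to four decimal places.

0.8674

Δt = (1.5 − 0.5)/4 = 0.25.
Right endpoints: 0.75, 1, 1.25, 1.5.
f(0.75) ≈ 0.6816, f(1) ≈ 0.8415, f(1.25) ≈ 0.9490, f(1.5) ≈ 0.9975.
Sum = Δt · [f(0.75) + f(1) + f(1.25) + f(1.5)].
Sum ≈ 0.8674.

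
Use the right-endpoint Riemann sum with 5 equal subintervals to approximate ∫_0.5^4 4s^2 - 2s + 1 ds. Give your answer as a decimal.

93.66

Δs = (4 − 0.5)/5 = 0.7.
Right endpoints: 1.2, 1.9, 2.6, 3.3, 4.
f(1.2) = 4.36, f(1.9) = 11.64, f(2.6) = 22.84, f(3.3) = 37.96, f(4) = 57.
Sum = Δs · [f(1.2) + f(1.9) + f(2.6) + f(3.3) + f(4)].
Sum = 93.66.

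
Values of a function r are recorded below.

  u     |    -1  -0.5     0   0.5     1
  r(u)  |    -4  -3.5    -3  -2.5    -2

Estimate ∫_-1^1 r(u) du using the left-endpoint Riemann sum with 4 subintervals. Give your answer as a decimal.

-6.5

Δu = 0.5.
Sum = 0.5·[(-4) + (-3.5) + (-3) + (-2.5)] = -6.5.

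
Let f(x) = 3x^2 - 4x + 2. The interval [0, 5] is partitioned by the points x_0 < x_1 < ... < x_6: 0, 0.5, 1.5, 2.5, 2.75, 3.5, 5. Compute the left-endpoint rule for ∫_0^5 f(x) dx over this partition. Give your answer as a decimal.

54.578125

Subinterval widths: 0.5, 1, 1, 0.25, 0.75, 1.5.
Left endpoints: 0, 0.5, 1.5, 2.5, 2.75, 3.5.
f(0) = 2, f(0.5) = 0.75, f(1.5) = 2.75, f(2.5) = 10.75, f(2.75) = 13.6875, f(3.5) = 24.75.
Sum = Σ Δx_i · f(x_i).
Sum = 54.578125.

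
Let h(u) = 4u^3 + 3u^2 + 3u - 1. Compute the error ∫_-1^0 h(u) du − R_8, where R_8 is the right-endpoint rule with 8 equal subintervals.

Exact integral: ∫_-1^0 h(u) du = -2.5.
R_8 = -2.2578125.
Error = -2.5 − (-2.2578125) = -0.2421875.

-0.2421875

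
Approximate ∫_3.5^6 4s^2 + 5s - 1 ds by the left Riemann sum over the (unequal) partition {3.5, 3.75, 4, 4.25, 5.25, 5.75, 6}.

Subinterval widths: 0.25, 0.25, 0.25, 1, 0.5, 0.25.
Left endpoints: 3.5, 3.75, 4, 4.25, 5.25, 5.75.
f(3.5) = 65.5, f(3.75) = 74, f(4) = 83, f(4.25) = 92.5, f(5.25) = 135.5, f(5.75) = 160.
Sum = Σ Δs_i · f(s_i).
Sum = 255.875.

255.875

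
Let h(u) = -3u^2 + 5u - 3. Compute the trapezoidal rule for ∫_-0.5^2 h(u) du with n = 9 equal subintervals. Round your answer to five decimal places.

-6.34645

Δu = (2 − (-0.5))/9 = 5/18.
h(-0.5) = -6.25, h(-2/9) = -115/27, h(1/18) = -295/108, h(1/3) = -5/3, h(11/18) = -115/108, h(8/9) = -25/27, h(7/6) = -1.25, h(13/9) = -55/27, h(31/18) = -355/108, h(2) = -5.
T_9 = (Δu/2)·[h(u_0) + 2h(u_1) + ... + 2h(u_{8}) + h(u_9)].
Sum ≈ -6.34645.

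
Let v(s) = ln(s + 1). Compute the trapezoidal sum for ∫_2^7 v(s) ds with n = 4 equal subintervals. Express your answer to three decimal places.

Δs = (7 − 2)/4 = 1.25.
v(2) ≈ 1.099, v(3.25) ≈ 1.447, v(4.5) ≈ 1.705, v(5.75) ≈ 1.910, v(7) ≈ 2.079.
T_4 = (Δs/2)·[v(s_0) + 2v(s_1) + 2v(s_2) + 2v(s_3) + v(s_4)].
Sum ≈ 8.313.

8.313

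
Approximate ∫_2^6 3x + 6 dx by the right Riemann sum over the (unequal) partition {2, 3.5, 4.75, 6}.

Subinterval widths: 1.5, 1.25, 1.25.
Right endpoints: 3.5, 4.75, 6.
f(3.5) = 16.5, f(4.75) = 20.25, f(6) = 24.
Sum = Σ Δx_i · f(x_i).
Sum = 80.0625.

80.0625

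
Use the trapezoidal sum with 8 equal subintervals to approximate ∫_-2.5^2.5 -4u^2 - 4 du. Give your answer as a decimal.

Δu = (2.5 − (-2.5))/8 = 0.625.
f(-2.5) = -29, f(-1.875) = -18.0625, f(-1.25) = -10.25, f(-0.625) = -5.5625, f(0) = -4, f(0.625) = -5.5625, f(1.25) = -10.25, f(1.875) = -18.0625, f(2.5) = -29.
T_8 = (Δu/2)·[f(u_0) + 2f(u_1) + ... + 2f(u_{7}) + f(u_8)].
Sum = -62.96875.

-62.96875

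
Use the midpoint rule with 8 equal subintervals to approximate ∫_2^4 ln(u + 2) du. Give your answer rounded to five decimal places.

Δu = (4 − 2)/8 = 0.25.
Midpoints: 2.125, 2.375, 2.625, 2.875, 3.125, 3.375, 3.625, 3.875.
f(2.125) ≈ 1.41707, f(2.375) ≈ 1.47591, f(2.625) ≈ 1.53148, f(2.875) ≈ 1.58412, f(3.125) ≈ 1.63413, f(3.375) ≈ 1.68176, f(3.625) ≈ 1.72722, f(3.875) ≈ 1.77071.
Sum = Δu · [f(2.125) + f(2.375) + f(2.625) + ...].
Sum ≈ 3.20560.

3.20560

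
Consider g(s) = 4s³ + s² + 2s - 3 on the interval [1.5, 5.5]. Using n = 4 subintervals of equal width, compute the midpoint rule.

966

Δs = (5.5 − 1.5)/4 = 1.
Midpoints: 2, 3, 4, 5.
g(2) = 37, g(3) = 120, g(4) = 277, g(5) = 532.
Sum = Δs · [g(2) + g(3) + g(4) + g(5)].
Sum = 966.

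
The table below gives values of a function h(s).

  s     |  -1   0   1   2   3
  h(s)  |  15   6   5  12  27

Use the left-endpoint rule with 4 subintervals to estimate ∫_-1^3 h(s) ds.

38

Δs = 1.
Sum = 1·[15 + 6 + 5 + 12] = 38.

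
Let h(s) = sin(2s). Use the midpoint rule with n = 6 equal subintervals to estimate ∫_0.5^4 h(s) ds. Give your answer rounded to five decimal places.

0.36315

Δs = (4 − 0.5)/6 = 7/12.
Midpoints: 19/24, 1.375, 47/24, 61/24, 3.125, 89/24.
h(19/24) ≈ 0.99992, h(1.375) ≈ 0.38166, h(47/24) ≈ -0.69977, h(61/24) ≈ -0.93199, h(3.125) ≈ -0.03318, h(89/24) ≈ 0.90589.
Sum = Δs · [h(19/24) + h(1.375) + h(47/24) + ...].
Sum ≈ 0.36315.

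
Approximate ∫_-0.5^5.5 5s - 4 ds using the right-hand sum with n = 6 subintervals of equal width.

66

Δs = (5.5 − (-0.5))/6 = 1.
Right endpoints: 0.5, 1.5, 2.5, 3.5, 4.5, 5.5.
f(0.5) = -1.5, f(1.5) = 3.5, f(2.5) = 8.5, f(3.5) = 13.5, f(4.5) = 18.5, f(5.5) = 23.5.
Sum = Δs · [f(0.5) + f(1.5) + f(2.5) + ...].
Sum = 66.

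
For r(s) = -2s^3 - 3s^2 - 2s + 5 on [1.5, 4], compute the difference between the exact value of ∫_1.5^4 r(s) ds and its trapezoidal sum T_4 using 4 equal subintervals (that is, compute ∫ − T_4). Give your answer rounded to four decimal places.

3.1738

Exact integral: ∫_1.5^4 r(s) ds = -187.34375.
T_4 ≈ -190.517578.
Error ≈ -187.34375 − (-190.517578) ≈ 3.1738.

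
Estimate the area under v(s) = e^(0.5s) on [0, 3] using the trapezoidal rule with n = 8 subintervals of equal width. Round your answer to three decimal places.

6.984

Δs = (3 − 0)/8 = 0.375.
v(0) ≈ 1.000, v(0.375) ≈ 1.206, v(0.75) ≈ 1.455, v(1.125) ≈ 1.755, v(1.5) ≈ 2.117, v(1.875) ≈ 2.554, v(2.25) ≈ 3.080, v(2.625) ≈ 3.715, v(3) ≈ 4.482.
T_8 = (Δs/2)·[v(s_0) + 2v(s_1) + ... + 2v(s_{7}) + v(s_8)].
Sum ≈ 6.984.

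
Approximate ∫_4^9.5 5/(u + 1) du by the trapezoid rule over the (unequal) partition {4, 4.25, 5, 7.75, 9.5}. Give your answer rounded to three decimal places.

Subinterval widths: 0.25, 0.75, 2.75, 1.75.
f(4) = 1, f(4.25) = 20/21, f(5) = 5/6, f(7.75) = 4/7, f(9.5) = 10/21.
On each subinterval the trapezoid contributes (Δu_i/2)·[f(u_{i-1}) + f(u_i)].
Sum ≈ 3.762.

3.762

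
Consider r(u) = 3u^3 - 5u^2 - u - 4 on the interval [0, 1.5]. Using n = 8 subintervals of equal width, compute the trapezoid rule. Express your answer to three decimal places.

-8.938

Δu = (1.5 − 0)/8 = 0.1875.
r(0) = -4, r(0.1875) = -17791/4096, r(0.375) = -2519/512, r(0.5625) = -22981/4096, r(0.75) = -6.296875, r(0.9375) = -28099/4096, r(1.125) = -3677/512, r(1.3125) = -29257/4096, r(1.5) = -6.625.
T_8 = (Δu/2)·[r(u_0) + 2r(u_1) + ... + 2r(u_{7}) + r(u_8)].
Sum ≈ -8.938.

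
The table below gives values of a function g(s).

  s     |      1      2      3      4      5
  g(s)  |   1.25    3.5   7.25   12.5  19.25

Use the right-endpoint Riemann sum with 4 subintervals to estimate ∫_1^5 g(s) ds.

42.5

Δs = 1.
Sum = 1·[3.5 + 7.25 + 12.5 + 19.25] = 42.5.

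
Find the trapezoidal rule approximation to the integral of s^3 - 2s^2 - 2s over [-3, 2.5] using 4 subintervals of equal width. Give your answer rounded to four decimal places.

Δs = (2.5 − (-3))/4 = 1.375.
f(-3) = -39, f(-1.625) = -3237/512, f(-0.25) = 0.359375, f(1.125) = -1719/512, f(2.5) = -1.875.
T_4 = (Δs/2)·[f(s_0) + 2f(s_1) + 2f(s_2) + 2f(s_3) + f(s_4)].
Sum ≈ -40.9170.

-40.9170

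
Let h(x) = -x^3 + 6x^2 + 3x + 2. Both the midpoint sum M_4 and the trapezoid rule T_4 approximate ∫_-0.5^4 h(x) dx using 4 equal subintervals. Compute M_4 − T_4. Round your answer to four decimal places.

-1.0679

M_4 ≈ 96.534668.
T_4 ≈ 97.602539.
M_4 − T_4 ≈ -1.0679.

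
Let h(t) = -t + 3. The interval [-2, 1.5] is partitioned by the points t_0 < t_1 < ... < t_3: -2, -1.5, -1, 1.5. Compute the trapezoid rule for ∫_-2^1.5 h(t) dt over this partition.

11.375

Subinterval widths: 0.5, 0.5, 2.5.
h(-2) = 5, h(-1.5) = 4.5, h(-1) = 4, h(1.5) = 1.5.
On each subinterval the trapezoid contributes (Δt_i/2)·[h(t_{i-1}) + h(t_i)].
Sum = 11.375.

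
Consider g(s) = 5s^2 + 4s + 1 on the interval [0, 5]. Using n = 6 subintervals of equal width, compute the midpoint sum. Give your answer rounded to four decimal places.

Δs = (5 − 0)/6 = 5/6.
Midpoints: 5/12, 1.25, 25/12, 35/12, 3.75, 55/12.
g(5/12) = 509/144, g(1.25) = 13.8125, g(25/12) = 4469/144, g(35/12) = 7949/144, g(3.75) = 86.3125, g(55/12) = 17909/144.
Sum = Δs · [g(5/12) + g(1.25) + g(25/12) + ...].
Sum ≈ 261.8866.

261.8866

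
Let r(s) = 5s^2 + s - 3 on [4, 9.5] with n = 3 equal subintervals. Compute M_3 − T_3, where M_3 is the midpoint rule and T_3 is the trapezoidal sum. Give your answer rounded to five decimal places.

-23.10764

M_3 ≈ 1335.2141204.
T_3 ≈ 1358.3217593.
M_3 − T_3 ≈ -23.10764.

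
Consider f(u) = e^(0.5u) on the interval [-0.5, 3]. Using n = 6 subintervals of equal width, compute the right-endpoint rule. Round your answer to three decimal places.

8.538

Δu = (3 − (-0.5))/6 = 7/12.
Right endpoints: 1/12, 2/3, 1.25, 11/6, 29/12, 3.
f(1/12) ≈ 1.043, f(2/3) ≈ 1.396, f(1.25) ≈ 1.868, f(11/6) ≈ 2.501, f(29/12) ≈ 3.348, f(3) ≈ 4.482.
Sum = Δu · [f(1/12) + f(2/3) + f(1.25) + ...].
Sum ≈ 8.538.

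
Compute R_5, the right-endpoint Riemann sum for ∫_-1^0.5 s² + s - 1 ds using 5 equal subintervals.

-1.365

Δs = (0.5 − (-1))/5 = 0.3.
Right endpoints: -0.7, -0.4, -0.1, 0.2, 0.5.
f(-0.7) = -1.21, f(-0.4) = -1.24, f(-0.1) = -1.09, f(0.2) = -0.76, f(0.5) = -0.25.
Sum = Δs · [f(-0.7) + f(-0.4) + f(-0.1) + f(0.2) + f(0.5)].
Sum = -1.365.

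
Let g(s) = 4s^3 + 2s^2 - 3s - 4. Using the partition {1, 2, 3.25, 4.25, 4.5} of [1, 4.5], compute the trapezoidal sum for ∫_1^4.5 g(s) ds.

448.484375

Subinterval widths: 1, 1.25, 1, 0.25.
g(1) = -1, g(2) = 30, g(3.25) = 144.6875, g(4.25) = 326.4375, g(4.5) = 387.5.
On each subinterval the trapezoid contributes (Δs_i/2)·[g(s_{i-1}) + g(s_i)].
Sum = 448.484375.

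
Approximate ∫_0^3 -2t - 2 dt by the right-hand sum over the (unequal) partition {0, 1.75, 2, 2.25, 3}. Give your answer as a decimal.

Subinterval widths: 1.75, 0.25, 0.25, 0.75.
Right endpoints: 1.75, 2, 2.25, 3.
f(1.75) = -5.5, f(2) = -6, f(2.25) = -6.5, f(3) = -8.
Sum = Σ Δt_i · f(t_i).
Sum = -18.75.

-18.75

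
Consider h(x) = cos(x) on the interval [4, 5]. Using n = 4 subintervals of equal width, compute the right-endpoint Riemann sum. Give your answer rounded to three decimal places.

Δx = (5 − 4)/4 = 0.25.
Right endpoints: 4.25, 4.5, 4.75, 5.
h(4.25) ≈ -0.446, h(4.5) ≈ -0.211, h(4.75) ≈ 0.038, h(5) ≈ 0.284.
Sum = Δx · [h(4.25) + h(4.5) + h(4.75) + h(5)].
Sum ≈ -0.084.

-0.084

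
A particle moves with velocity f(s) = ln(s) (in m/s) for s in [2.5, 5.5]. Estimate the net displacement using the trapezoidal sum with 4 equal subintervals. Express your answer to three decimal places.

4.075

Δs = (5.5 − 2.5)/4 = 0.75.
f(2.5) ≈ 0.916, f(3.25) ≈ 1.179, f(4) ≈ 1.386, f(4.75) ≈ 1.558, f(5.5) ≈ 1.705.
T_4 = (Δs/2)·[f(s_0) + 2f(s_1) + 2f(s_2) + 2f(s_3) + f(s_4)].
Sum ≈ 4.075.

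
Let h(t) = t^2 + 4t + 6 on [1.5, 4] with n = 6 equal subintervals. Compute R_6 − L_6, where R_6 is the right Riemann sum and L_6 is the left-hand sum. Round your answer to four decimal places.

R_6 ≈ 67.728588.
L_6 ≈ 57.832755.
R_6 − L_6 ≈ 9.8958.

9.8958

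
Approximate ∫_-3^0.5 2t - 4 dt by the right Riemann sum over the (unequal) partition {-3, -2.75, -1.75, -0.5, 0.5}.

-19.125

Subinterval widths: 0.25, 1, 1.25, 1.
Right endpoints: -2.75, -1.75, -0.5, 0.5.
f(-2.75) = -9.5, f(-1.75) = -7.5, f(-0.5) = -5, f(0.5) = -3.
Sum = Σ Δt_i · f(t_i).
Sum = -19.125.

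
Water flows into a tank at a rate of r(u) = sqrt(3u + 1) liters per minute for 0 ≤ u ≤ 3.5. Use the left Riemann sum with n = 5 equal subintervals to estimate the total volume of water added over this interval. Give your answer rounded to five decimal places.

7.56618

Δu = (3.5 − 0)/5 = 0.7.
Left endpoints: 0, 0.7, 1.4, 2.1, 2.8.
r(0) ≈ 1.00000, r(0.7) ≈ 1.76068, r(1.4) ≈ 2.28035, r(2.1) ≈ 2.70185, r(2.8) ≈ 3.06594.
Sum = Δu · [r(0) + r(0.7) + r(1.4) + r(2.1) + r(2.8)].
Sum ≈ 7.56618.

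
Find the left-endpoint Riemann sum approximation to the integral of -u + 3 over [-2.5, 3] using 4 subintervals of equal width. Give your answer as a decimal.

Δu = (3 − (-2.5))/4 = 1.375.
Left endpoints: -2.5, -1.125, 0.25, 1.625.
f(-2.5) = 5.5, f(-1.125) = 4.125, f(0.25) = 2.75, f(1.625) = 1.375.
Sum = Δu · [f(-2.5) + f(-1.125) + f(0.25) + f(1.625)].
Sum = 18.90625.

18.90625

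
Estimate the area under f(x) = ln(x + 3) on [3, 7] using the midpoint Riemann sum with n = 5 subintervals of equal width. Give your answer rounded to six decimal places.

Δx = (7 − 3)/5 = 0.8.
Midpoints: 3.4, 4.2, 5, 5.8, 6.6.
f(3.4) ≈ 1.856298, f(4.2) ≈ 1.974081, f(5) ≈ 2.079442, f(5.8) ≈ 2.174752, f(6.6) ≈ 2.261763.
Sum = Δx · [f(3.4) + f(4.2) + f(5) + f(5.8) + f(6.6)].
Sum ≈ 8.277068.

8.277068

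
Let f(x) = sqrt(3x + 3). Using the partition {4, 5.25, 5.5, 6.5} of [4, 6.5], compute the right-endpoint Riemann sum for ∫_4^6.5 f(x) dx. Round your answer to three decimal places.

Subinterval widths: 1.25, 0.25, 1.
Right endpoints: 5.25, 5.5, 6.5.
f(5.25) ≈ 4.330, f(5.5) ≈ 4.416, f(6.5) ≈ 4.743.
Sum = Σ Δx_i · f(x_i).
Sum ≈ 11.260.

11.260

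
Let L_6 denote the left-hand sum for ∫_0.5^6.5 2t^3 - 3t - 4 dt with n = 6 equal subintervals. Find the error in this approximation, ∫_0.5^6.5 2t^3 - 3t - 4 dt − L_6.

244.5

Exact integral: ∫_0.5^6.5 f(t) dt = 805.5.
L_6 = 561.
Error = 805.5 − 561 = 244.5.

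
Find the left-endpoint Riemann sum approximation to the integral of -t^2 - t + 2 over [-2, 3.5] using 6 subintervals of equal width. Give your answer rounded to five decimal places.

Δt = (3.5 − (-2))/6 = 11/12.
Left endpoints: -2, -13/12, -1/6, 0.75, 5/3, 31/12.
f(-2) = 0, f(-13/12) = 275/144, f(-1/6) = 77/36, f(0.75) = 0.6875, f(5/3) = -22/9, f(31/12) = -1045/144.
Sum = Δt · [f(-2) + f(-13/12) + f(-1/6) + ...].
Sum ≈ -4.55150.

-4.55150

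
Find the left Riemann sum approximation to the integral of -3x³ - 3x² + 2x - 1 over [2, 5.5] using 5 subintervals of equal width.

Δx = (5.5 − 2)/5 = 0.7.
Left endpoints: 2, 2.7, 3.4, 4.1, 4.8.
f(2) = -33, f(2.7) = -76.519, f(3.4) = -146.792, f(4.1) = -249.993, f(4.8) = -392.296.
Sum = Δx · [f(2) + f(2.7) + f(3.4) + f(4.1) + f(4.8)].
Sum = -629.02.

-629.02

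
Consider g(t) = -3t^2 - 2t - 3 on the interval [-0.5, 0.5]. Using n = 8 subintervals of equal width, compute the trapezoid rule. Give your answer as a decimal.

Δt = (0.5 − (-0.5))/8 = 0.125.
g(-0.5) = -2.75, g(-0.375) = -2.671875, g(-0.25) = -2.6875, g(-0.125) = -2.796875, g(0) = -3, g(0.125) = -3.296875, g(0.25) = -3.6875, g(0.375) = -4.171875, g(0.5) = -4.75.
T_8 = (Δt/2)·[g(t_0) + 2g(t_1) + ... + 2g(t_{7}) + g(t_8)].
Sum = -3.2578125.

-3.2578125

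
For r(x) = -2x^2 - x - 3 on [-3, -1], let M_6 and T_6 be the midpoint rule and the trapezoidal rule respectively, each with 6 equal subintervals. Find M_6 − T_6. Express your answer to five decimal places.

0.11111

M_6 ≈ -19.2962963.
T_6 ≈ -19.4074074.
M_6 − T_6 ≈ 0.11111.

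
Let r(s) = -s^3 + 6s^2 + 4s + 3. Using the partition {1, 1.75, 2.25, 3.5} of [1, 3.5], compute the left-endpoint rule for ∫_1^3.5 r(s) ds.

59.23828125

Subinterval widths: 0.75, 0.5, 1.25.
Left endpoints: 1, 1.75, 2.25.
r(1) = 12, r(1.75) = 23.015625, r(2.25) = 30.984375.
Sum = Σ Δs_i · r(s_i).
Sum = 59.23828125.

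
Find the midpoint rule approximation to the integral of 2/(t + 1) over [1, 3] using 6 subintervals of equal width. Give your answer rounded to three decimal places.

Δt = (3 − 1)/6 = 1/3.
Midpoints: 7/6, 1.5, 11/6, 13/6, 2.5, 17/6.
f(7/6) = 12/13, f(1.5) = 0.8, f(11/6) = 12/17, f(13/6) = 12/19, f(2.5) = 4/7, f(17/6) = 12/23.
Sum = Δt · [f(7/6) + f(1.5) + f(11/6) + ...].
Sum ≈ 1.385.

1.385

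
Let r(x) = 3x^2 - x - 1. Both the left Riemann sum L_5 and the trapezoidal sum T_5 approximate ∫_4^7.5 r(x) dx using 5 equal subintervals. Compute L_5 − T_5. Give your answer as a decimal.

-41.0375

L_5 = 294.07.
T_5 = 335.1075.
L_5 − T_5 = -41.0375.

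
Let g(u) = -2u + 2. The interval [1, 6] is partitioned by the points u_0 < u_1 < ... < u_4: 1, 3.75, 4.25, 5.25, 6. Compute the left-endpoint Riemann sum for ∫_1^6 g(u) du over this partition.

Subinterval widths: 2.75, 0.5, 1, 0.75.
Left endpoints: 1, 3.75, 4.25, 5.25.
g(1) = 0, g(3.75) = -5.5, g(4.25) = -6.5, g(5.25) = -8.5.
Sum = Σ Δu_i · g(u_i).
Sum = -15.625.

-15.625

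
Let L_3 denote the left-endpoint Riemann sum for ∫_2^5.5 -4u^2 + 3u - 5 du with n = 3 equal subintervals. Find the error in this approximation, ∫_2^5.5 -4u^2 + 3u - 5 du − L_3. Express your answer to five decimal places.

Exact integral: ∫_2^5.5 f(u) du ≈ -189.2916667.
L_3 ≈ -137.3425926.
Error ≈ -189.2916667 − (-137.3425926) ≈ -51.94907.

-51.94907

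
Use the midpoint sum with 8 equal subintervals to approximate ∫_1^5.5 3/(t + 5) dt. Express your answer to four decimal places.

1.6781

Δt = (5.5 − 1)/8 = 0.5625.
Midpoints: 1.28125, 1.84375, 2.40625, 2.96875, 3.53125, 4.09375, 4.65625, 5.21875.
f(1.28125) = 32/67, f(1.84375) = 32/73, f(2.40625) = 32/79, f(2.96875) = 32/85, f(3.53125) = 32/91, f(4.09375) = 32/97, f(4.65625) = 32/103, f(5.21875) = 32/109.
Sum = Δt · [f(1.28125) + f(1.84375) + f(2.40625) + ...].
Sum ≈ 1.6781.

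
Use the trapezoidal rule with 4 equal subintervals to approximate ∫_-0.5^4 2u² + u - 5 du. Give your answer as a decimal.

Δu = (4 − (-0.5))/4 = 1.125.
f(-0.5) = -5, f(0.625) = -3.59375, f(1.75) = 2.875, f(2.875) = 14.40625, f(4) = 31.
T_4 = (Δu/2)·[f(u_0) + 2f(u_1) + 2f(u_2) + 2f(u_3) + f(u_4)].
Sum = 30.0234375.

30.0234375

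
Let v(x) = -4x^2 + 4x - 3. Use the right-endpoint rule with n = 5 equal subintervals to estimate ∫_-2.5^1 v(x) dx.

-32.06

Δx = (1 − (-2.5))/5 = 0.7.
Right endpoints: -1.8, -1.1, -0.4, 0.3, 1.
v(-1.8) = -23.16, v(-1.1) = -12.24, v(-0.4) = -5.24, v(0.3) = -2.16, v(1) = -3.
Sum = Δx · [v(-1.8) + v(-1.1) + v(-0.4) + v(0.3) + v(1)].
Sum = -32.06.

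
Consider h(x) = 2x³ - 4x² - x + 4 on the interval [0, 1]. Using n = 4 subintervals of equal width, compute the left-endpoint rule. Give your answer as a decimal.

3.03125

Δx = (1 − 0)/4 = 0.25.
Left endpoints: 0, 0.25, 0.5, 0.75.
h(0) = 4, h(0.25) = 3.53125, h(0.5) = 2.75, h(0.75) = 1.84375.
Sum = Δx · [h(0) + h(0.25) + h(0.5) + h(0.75)].
Sum = 3.03125.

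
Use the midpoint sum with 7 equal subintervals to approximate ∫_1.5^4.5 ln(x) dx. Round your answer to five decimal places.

Δx = (4.5 − 1.5)/7 = 3/7.
Midpoints: 12/7, 15/7, 18/7, 3, 24/7, 27/7, 30/7.
f(12/7) ≈ 0.53900, f(15/7) ≈ 0.76214, f(18/7) ≈ 0.94446, f(3) ≈ 1.09861, f(24/7) ≈ 1.23214, f(27/7) ≈ 1.34993, f(30/7) ≈ 1.45529.
Sum = Δx · [f(12/7) + f(15/7) + f(18/7) + ...].
Sum ≈ 3.16353.

3.16353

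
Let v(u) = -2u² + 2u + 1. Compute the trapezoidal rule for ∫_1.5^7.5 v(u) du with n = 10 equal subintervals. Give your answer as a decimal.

Δu = (7.5 − 1.5)/10 = 0.6.
v(1.5) = -0.5, v(2.1) = -3.62, v(2.7) = -8.18, v(3.3) = -14.18, v(3.9) = -21.62, v(4.5) = -30.5, v(5.1) = -40.82, v(5.7) = -52.58, v(6.3) = -65.78, v(6.9) = -80.42, v(7.5) = -96.5.
T_10 = (Δu/2)·[v(u_0) + 2v(u_1) + ... + 2v(u_{9}) + v(u_10)].
Sum = -219.72.

-219.72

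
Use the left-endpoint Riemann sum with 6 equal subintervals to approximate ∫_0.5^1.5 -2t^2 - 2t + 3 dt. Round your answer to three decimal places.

Δt = (1.5 − 0.5)/6 = 1/6.
Left endpoints: 0.5, 2/3, 5/6, 1, 7/6, 4/3.
f(0.5) = 1.5, f(2/3) = 7/9, f(5/6) = -1/18, f(1) = -1, f(7/6) = -37/18, f(4/3) = -29/9.
Sum = Δt · [f(0.5) + f(2/3) + f(5/6) + ...].
Sum ≈ -0.676.

-0.676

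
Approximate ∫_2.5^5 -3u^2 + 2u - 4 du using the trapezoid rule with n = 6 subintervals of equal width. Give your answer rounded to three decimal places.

Δu = (5 − 2.5)/6 = 5/12.
f(2.5) = -17.75, f(35/12) = -23.6875, f(10/3) = -92/3, f(3.75) = -38.6875, f(25/6) = -47.75, f(55/12) = -2777/48, f(5) = -69.
T_6 = (Δu/2)·[f(u_0) + 2f(u_1) + ... + 2f(u_{5}) + f(u_6)].
Sum ≈ -100.842.

-100.842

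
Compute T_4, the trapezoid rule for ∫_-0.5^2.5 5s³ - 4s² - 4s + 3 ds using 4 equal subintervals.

Δs = (2.5 − (-0.5))/4 = 0.75.
f(-0.5) = 3.375, f(0.25) = 1.828125, f(1) = 0, f(1.75) = 10.546875, f(2.5) = 46.125.
T_4 = (Δs/2)·[f(s_0) + 2f(s_1) + 2f(s_2) + 2f(s_3) + f(s_4)].
Sum = 27.84375.

27.84375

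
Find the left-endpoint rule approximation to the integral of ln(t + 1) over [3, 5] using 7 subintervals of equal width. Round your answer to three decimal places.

Δt = (5 − 3)/7 = 2/7.
Left endpoints: 3, 23/7, 25/7, 27/7, 29/7, 31/7, 33/7.
f(3) ≈ 1.386, f(23/7) ≈ 1.455, f(25/7) ≈ 1.520, f(27/7) ≈ 1.580, f(29/7) ≈ 1.638, f(31/7) ≈ 1.692, f(33/7) ≈ 1.743.
Sum = Δt · [f(3) + f(23/7) + f(25/7) + ...].
Sum ≈ 3.147.

3.147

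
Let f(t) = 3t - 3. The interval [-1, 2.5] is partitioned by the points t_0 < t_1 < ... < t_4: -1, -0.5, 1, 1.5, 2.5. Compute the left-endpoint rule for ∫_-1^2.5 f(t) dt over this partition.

-8.25

Subinterval widths: 0.5, 1.5, 0.5, 1.
Left endpoints: -1, -0.5, 1, 1.5.
f(-1) = -6, f(-0.5) = -4.5, f(1) = 0, f(1.5) = 1.5.
Sum = Σ Δt_i · f(t_i).
Sum = -8.25.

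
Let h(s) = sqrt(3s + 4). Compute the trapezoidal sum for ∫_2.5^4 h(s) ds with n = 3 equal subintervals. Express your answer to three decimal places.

Δs = (4 − 2.5)/3 = 0.5.
h(2.5) ≈ 3.391, h(3) ≈ 3.606, h(3.5) ≈ 3.808, h(4) ≈ 4.000.
T_3 = (Δs/2)·[h(s_0) + 2h(s_1) + 2h(s_2) + h(s_3)].
Sum ≈ 5.555.

5.555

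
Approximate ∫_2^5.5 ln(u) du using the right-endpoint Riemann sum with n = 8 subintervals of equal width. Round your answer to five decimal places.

Δu = (5.5 − 2)/8 = 0.4375.
Right endpoints: 2.4375, 2.875, 3.3125, 3.75, 4.1875, 4.625, 5.0625, 5.5.
f(2.4375) ≈ 0.89097, f(2.875) ≈ 1.05605, f(3.3125) ≈ 1.19770, f(3.75) ≈ 1.32176, f(4.1875) ≈ 1.43210, f(4.625) ≈ 1.53148, f(5.0625) ≈ 1.62186, f(5.5) ≈ 1.70475.
Sum = Δu · [f(2.4375) + f(2.875) + f(3.3125) + ...].
Sum ≈ 4.70604.

4.70604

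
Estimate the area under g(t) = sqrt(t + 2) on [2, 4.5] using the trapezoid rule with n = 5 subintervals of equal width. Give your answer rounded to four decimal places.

Δt = (4.5 − 2)/5 = 0.5.
g(2) ≈ 2.0000, g(2.5) ≈ 2.1213, g(3) ≈ 2.2361, g(3.5) ≈ 2.3452, g(4) ≈ 2.4495, g(4.5) ≈ 2.5495.
T_5 = (Δt/2)·[g(t_0) + 2g(t_1) + ... + 2g(t_{4}) + g(t_5)].
Sum ≈ 5.7134.

5.7134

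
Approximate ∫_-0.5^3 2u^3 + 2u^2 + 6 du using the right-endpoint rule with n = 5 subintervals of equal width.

107.38

Δu = (3 − (-0.5))/5 = 0.7.
Right endpoints: 0.2, 0.9, 1.6, 2.3, 3.
f(0.2) = 6.096, f(0.9) = 9.078, f(1.6) = 19.312, f(2.3) = 40.914, f(3) = 78.
Sum = Δu · [f(0.2) + f(0.9) + f(1.6) + f(2.3) + f(3)].
Sum = 107.38.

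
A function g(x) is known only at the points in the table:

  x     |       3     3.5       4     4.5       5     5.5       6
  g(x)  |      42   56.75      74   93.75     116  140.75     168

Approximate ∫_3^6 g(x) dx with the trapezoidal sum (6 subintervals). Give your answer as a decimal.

293.125

Δx = 0.5.
T_6 = (0.5/2)·[42 + 2·56.75 + 2·74 + 2·93.75 + 2·116 + 2·140.75 + 168] = 293.125.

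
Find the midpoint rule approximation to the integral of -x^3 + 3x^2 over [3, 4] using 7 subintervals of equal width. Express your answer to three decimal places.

Δx = (4 − 3)/7 = 1/7.
Midpoints: 43/14, 45/14, 47/14, 3.5, 51/14, 53/14, 55/14.
f(43/14) = -1849/2744, f(45/14) = -6075/2744, f(47/14) = -11045/2744, f(3.5) = -6.125, f(51/14) = -23409/2744, f(53/14) = -30899/2744, f(55/14) = -39325/2744.
Sum = Δx · [f(43/14) + f(45/14) + f(47/14) + ...].
Sum ≈ -6.737.

-6.737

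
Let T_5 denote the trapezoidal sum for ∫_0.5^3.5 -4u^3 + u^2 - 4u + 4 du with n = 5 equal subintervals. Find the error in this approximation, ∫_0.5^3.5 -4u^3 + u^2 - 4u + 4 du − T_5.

Exact integral: ∫_0.5^3.5 f(u) du = -147.75.
T_5 = -151.89.
Error = -147.75 − (-151.89) = 4.14.

4.14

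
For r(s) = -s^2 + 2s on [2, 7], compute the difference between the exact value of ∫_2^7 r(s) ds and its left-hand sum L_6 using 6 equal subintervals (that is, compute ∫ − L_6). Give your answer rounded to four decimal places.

Exact integral: ∫_2^7 r(s) ds ≈ -66.666667.
L_6 ≈ -52.662037.
Error ≈ -66.666667 − (-52.662037) ≈ -14.0046.

-14.0046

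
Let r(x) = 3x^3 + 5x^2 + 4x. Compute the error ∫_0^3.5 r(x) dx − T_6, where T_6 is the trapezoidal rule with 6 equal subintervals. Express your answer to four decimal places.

-4.1188

Exact integral: ∫_0^3.5 r(x) dx ≈ 208.505208.
T_6 ≈ 212.623987.
Error ≈ 208.505208 − 212.623987 ≈ -4.1188.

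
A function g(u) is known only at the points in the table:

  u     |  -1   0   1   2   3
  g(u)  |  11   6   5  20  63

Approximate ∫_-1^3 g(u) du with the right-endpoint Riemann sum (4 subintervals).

Δu = 1.
Sum = 1·[6 + 5 + 20 + 63] = 94.

94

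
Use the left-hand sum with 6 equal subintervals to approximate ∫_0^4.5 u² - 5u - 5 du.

-41.484375

Δu = (4.5 − 0)/6 = 0.75.
Left endpoints: 0, 0.75, 1.5, 2.25, 3, 3.75.
f(0) = -5, f(0.75) = -8.1875, f(1.5) = -10.25, f(2.25) = -11.1875, f(3) = -11, f(3.75) = -9.6875.
Sum = Δu · [f(0) + f(0.75) + f(1.5) + ...].
Sum = -41.484375.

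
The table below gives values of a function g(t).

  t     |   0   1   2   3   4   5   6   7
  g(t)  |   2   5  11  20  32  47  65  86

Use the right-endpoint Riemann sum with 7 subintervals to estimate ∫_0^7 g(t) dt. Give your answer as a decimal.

Δt = 1.
Sum = 1·[5 + 11 + 20 + 32 + 47 + 65 + 86] = 266.

266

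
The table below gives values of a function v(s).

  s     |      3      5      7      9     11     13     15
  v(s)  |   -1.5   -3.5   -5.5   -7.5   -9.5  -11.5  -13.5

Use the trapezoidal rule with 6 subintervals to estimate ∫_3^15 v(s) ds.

-90

Δs = 2.
T_6 = (2/2)·[(-1.5) + 2·(-3.5) + 2·(-5.5) + 2·(-7.5) + 2·(-9.5) + 2·(-11.5) + (-13.5)] = -90.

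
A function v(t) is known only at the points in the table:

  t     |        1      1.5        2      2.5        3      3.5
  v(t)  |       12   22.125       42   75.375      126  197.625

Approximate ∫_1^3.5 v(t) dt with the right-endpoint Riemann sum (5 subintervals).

Δt = 0.5.
Sum = 0.5·[22.125 + 42 + 75.375 + 126 + 197.625] = 231.5625.

231.5625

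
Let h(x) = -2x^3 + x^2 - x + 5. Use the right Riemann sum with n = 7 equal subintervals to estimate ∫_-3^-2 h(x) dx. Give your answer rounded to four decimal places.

43.2449

Δx = (-2 − (-3))/7 = 1/7.
Right endpoints: -20/7, -19/7, -18/7, -17/7, -16/7, -15/7, -2.
h(-20/7) = 21495/343, h(-19/7) = 18891/343, h(-18/7) = 16529/343, h(-17/7) = 14397/343, h(-16/7) = 12483/343, h(-15/7) = 10775/343, h(-2) = 27.
Sum = Δx · [h(-20/7) + h(-19/7) + h(-18/7) + ...].
Sum ≈ 43.2449.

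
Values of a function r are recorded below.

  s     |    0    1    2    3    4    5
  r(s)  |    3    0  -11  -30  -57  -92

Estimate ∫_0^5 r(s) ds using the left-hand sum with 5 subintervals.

Δs = 1.
Sum = 1·[3 + 0 + (-11) + (-30) + (-57)] = -95.

-95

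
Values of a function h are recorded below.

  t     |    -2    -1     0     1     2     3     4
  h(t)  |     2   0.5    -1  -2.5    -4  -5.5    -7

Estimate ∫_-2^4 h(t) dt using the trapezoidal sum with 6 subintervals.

Δt = 1.
T_6 = (1/2)·[2 + 2·0.5 + 2·(-1) + 2·(-2.5) + 2·(-4) + 2·(-5.5) + (-7)] = -15.

-15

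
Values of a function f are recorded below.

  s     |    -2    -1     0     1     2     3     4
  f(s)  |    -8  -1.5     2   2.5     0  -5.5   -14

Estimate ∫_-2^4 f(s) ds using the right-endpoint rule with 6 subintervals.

Δs = 1.
Sum = 1·[(-1.5) + 2 + 2.5 + 0 + (-5.5) + (-14)] = -16.5.

-16.5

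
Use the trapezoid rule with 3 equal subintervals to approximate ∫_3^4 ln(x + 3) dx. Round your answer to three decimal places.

Δx = (4 − 3)/3 = 1/3.
f(3) ≈ 1.792, f(10/3) ≈ 1.846, f(11/3) ≈ 1.897, f(4) ≈ 1.946.
T_3 = (Δx/2)·[f(x_0) + 2f(x_1) + 2f(x_2) + f(x_3)].
Sum ≈ 1.871.

1.871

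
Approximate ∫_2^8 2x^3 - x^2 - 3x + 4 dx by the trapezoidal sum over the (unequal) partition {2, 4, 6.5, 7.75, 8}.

Subinterval widths: 2, 2.5, 1.25, 0.25.
f(2) = 10, f(4) = 104, f(6.5) = 491.5, f(7.75) = 851.65625, f(8) = 940.
On each subinterval the trapezoid contributes (Δx_i/2)·[f(x_{i-1}) + f(x_i)].
Sum = 1921.8046875.

1921.8046875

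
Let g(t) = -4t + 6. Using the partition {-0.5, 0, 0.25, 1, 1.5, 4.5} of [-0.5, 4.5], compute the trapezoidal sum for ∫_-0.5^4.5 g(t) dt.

Subinterval widths: 0.5, 0.25, 0.75, 0.5, 3.
g(-0.5) = 8, g(0) = 6, g(0.25) = 5, g(1) = 2, g(1.5) = 0, g(4.5) = -12.
On each subinterval the trapezoid contributes (Δt_i/2)·[g(t_{i-1}) + g(t_i)].
Sum = -10.

-10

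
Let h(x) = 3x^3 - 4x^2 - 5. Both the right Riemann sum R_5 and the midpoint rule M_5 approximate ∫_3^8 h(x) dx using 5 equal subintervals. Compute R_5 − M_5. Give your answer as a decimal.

674.375

R_5 = 2995.
M_5 = 2320.625.
R_5 − M_5 = 674.375.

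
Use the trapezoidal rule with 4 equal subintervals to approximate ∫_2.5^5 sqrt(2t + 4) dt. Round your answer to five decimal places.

Δt = (5 − 2.5)/4 = 0.625.
f(2.5) ≈ 3.00000, f(3.125) ≈ 3.20156, f(3.75) ≈ 3.39116, f(4.375) ≈ 3.57071, f(5) ≈ 3.74166.
T_4 = (Δt/2)·[f(t_0) + 2f(t_1) + 2f(t_2) + 2f(t_3) + f(t_4)].
Sum ≈ 8.45892.

8.45892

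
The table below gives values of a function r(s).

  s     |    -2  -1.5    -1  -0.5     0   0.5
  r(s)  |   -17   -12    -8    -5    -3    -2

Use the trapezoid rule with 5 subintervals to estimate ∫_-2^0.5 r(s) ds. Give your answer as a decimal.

Δs = 0.5.
T_5 = (0.5/2)·[(-17) + 2·(-12) + 2·(-8) + 2·(-5) + 2·(-3) + (-2)] = -18.75.

-18.75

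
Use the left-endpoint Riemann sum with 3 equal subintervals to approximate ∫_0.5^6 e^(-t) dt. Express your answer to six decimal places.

1.318179

Δt = (6 − 0.5)/3 = 11/6.
Left endpoints: 0.5, 7/3, 25/6.
f(0.5) ≈ 0.606531, f(7/3) ≈ 0.096972, f(25/6) ≈ 0.015504.
Sum = Δt · [f(0.5) + f(7/3) + f(25/6)].
Sum ≈ 1.318179.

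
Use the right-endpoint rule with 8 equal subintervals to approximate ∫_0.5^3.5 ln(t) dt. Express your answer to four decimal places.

2.0764

Δt = (3.5 − 0.5)/8 = 0.375.
Right endpoints: 0.875, 1.25, 1.625, 2, 2.375, 2.75, 3.125, 3.5.
f(0.875) ≈ -0.1335, f(1.25) ≈ 0.2231, f(1.625) ≈ 0.4855, f(2) ≈ 0.6931, f(2.375) ≈ 0.8650, f(2.75) ≈ 1.0116, f(3.125) ≈ 1.1394, f(3.5) ≈ 1.2528.
Sum = Δt · [f(0.875) + f(1.25) + f(1.625) + ...].
Sum ≈ 2.0764.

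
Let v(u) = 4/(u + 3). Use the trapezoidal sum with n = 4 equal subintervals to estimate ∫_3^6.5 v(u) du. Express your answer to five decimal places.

Δu = (6.5 − 3)/4 = 0.875.
v(3) = 2/3, v(3.875) = 32/55, v(4.75) = 16/31, v(5.625) = 32/69, v(6.5) = 8/19.
T_4 = (Δu/2)·[v(u_0) + 2v(u_1) + 2v(u_2) + 2v(u_3) + v(u_4)].
Sum ≈ 1.84238.

1.84238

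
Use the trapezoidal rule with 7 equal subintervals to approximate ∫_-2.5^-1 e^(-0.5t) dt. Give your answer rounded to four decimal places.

3.6868

Δt = (-1 − (-2.5))/7 = 3/14.
f(-2.5) ≈ 3.4903, f(-16/7) ≈ 3.1357, f(-29/14) ≈ 2.8171, f(-13/7) ≈ 2.5309, f(-23/14) ≈ 2.2737, f(-10/7) ≈ 2.0427, f(-17/14) ≈ 1.8352, f(-1) ≈ 1.6487.
T_7 = (Δt/2)·[f(t_0) + 2f(t_1) + ... + 2f(t_{6}) + f(t_7)].
Sum ≈ 3.6868.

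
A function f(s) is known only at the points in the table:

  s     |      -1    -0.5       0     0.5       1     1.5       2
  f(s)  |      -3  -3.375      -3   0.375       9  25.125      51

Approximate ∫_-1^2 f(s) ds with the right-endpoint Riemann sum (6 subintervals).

39.5625

Δs = 0.5.
Sum = 0.5·[(-3.375) + (-3) + 0.375 + 9 + 25.125 + 51] = 39.5625.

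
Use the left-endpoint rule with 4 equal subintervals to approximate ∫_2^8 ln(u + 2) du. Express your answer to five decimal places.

10.76553

Δu = (8 − 2)/4 = 1.5.
Left endpoints: 2, 3.5, 5, 6.5.
f(2) ≈ 1.38629, f(3.5) ≈ 1.70475, f(5) ≈ 1.94591, f(6.5) ≈ 2.14007.
Sum = Δu · [f(2) + f(3.5) + f(5) + f(6.5)].
Sum ≈ 10.76553.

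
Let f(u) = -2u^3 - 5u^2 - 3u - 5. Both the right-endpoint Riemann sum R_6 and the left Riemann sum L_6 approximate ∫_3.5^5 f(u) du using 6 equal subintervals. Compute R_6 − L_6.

R_6 = -430.5078125.
L_6 = -372.3828125.
R_6 − L_6 = -58.125.

-58.125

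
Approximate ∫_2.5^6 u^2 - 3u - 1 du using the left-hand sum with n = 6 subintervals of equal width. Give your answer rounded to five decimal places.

Δu = (6 − 2.5)/6 = 7/12.
Left endpoints: 2.5, 37/12, 11/3, 4.25, 29/6, 65/12.
f(2.5) = -2.25, f(37/12) = -107/144, f(11/3) = 13/9, f(4.25) = 4.3125, f(29/6) = 283/36, f(65/12) = 1741/144.
Sum = Δu · [f(2.5) + f(37/12) + f(11/3) + ...].
Sum ≈ 13.25058.

13.25058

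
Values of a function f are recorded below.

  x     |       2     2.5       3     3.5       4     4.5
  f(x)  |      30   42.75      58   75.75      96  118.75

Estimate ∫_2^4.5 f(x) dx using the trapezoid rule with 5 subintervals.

Δx = 0.5.
T_5 = (0.5/2)·[30 + 2·42.75 + 2·58 + 2·75.75 + 2·96 + 118.75] = 173.4375.

173.4375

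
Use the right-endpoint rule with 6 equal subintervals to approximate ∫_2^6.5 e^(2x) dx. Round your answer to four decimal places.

427058.7921

Δx = (6.5 − 2)/6 = 0.75.
Right endpoints: 2.75, 3.5, 4.25, 5, 5.75, 6.5.
f(2.75) ≈ 244.6919, f(3.5) ≈ 1096.6332, f(4.25) ≈ 4914.7688, f(5) ≈ 22026.4658, f(5.75) ≈ 98715.7710, f(6.5) ≈ 442413.3920.
Sum = Δx · [f(2.75) + f(3.5) + f(4.25) + ...].
Sum ≈ 427058.7921.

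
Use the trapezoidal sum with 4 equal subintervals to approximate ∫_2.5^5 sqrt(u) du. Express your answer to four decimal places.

4.8153

Δu = (5 − 2.5)/4 = 0.625.
f(2.5) ≈ 1.5811, f(3.125) ≈ 1.7678, f(3.75) ≈ 1.9365, f(4.375) ≈ 2.0917, f(5) ≈ 2.2361.
T_4 = (Δu/2)·[f(u_0) + 2f(u_1) + 2f(u_2) + 2f(u_3) + f(u_4)].
Sum ≈ 4.8153.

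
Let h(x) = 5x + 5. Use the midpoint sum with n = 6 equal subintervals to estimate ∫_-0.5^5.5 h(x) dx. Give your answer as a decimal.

Δx = (5.5 − (-0.5))/6 = 1.
Midpoints: 0, 1, 2, 3, 4, 5.
h(0) = 5, h(1) = 10, h(2) = 15, h(3) = 20, h(4) = 25, h(5) = 30.
Sum = Δx · [h(0) + h(1) + h(2) + ...].
Sum = 105.

105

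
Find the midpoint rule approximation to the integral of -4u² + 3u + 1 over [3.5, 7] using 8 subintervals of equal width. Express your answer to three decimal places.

-341.318

Δu = (7 − 3.5)/8 = 0.4375.
Midpoints: 3.71875, 4.15625, 4.59375, 5.03125, 5.46875, 5.90625, 6.34375, 6.78125.
f(3.71875) = -43.16015625, f(4.15625) = -55.62890625, f(4.59375) = -69.62890625, f(5.03125) = -85.16015625, f(5.46875) = -102.22265625, f(5.90625) = -120.81640625, f(6.34375) = -140.94140625, f(6.78125) = -162.59765625.
Sum = Δu · [f(3.71875) + f(4.15625) + f(4.59375) + ...].
Sum ≈ -341.318.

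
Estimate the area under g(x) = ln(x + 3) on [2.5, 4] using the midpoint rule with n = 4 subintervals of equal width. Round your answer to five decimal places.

Δx = (4 − 2.5)/4 = 0.375.
Midpoints: 2.6875, 3.0625, 3.4375, 3.8125.
g(2.6875) ≈ 1.73827, g(3.0625) ≈ 1.80212, g(3.4375) ≈ 1.86214, g(3.8125) ≈ 1.91876.
Sum = Δx · [g(2.6875) + g(3.0625) + g(3.4375) + g(3.8125)].
Sum ≈ 2.74548.

2.74548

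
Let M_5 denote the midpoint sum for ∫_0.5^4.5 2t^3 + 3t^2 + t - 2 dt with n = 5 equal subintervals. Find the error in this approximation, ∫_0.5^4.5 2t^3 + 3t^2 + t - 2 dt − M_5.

Exact integral: ∫_0.5^4.5 f(t) dt = 298.
M_5 = 294.16.
Error = 298 − 294.16 = 3.84.

3.84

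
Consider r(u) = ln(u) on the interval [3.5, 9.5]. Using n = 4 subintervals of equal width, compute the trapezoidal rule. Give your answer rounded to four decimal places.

Δu = (9.5 − 3.5)/4 = 1.5.
r(3.5) ≈ 1.2528, r(5) ≈ 1.6094, r(6.5) ≈ 1.8718, r(8) ≈ 2.0794, r(9.5) ≈ 2.2513.
T_4 = (Δu/2)·[r(u_0) + 2r(u_1) + 2r(u_2) + 2r(u_3) + r(u_4)].
Sum ≈ 10.9691.

10.9691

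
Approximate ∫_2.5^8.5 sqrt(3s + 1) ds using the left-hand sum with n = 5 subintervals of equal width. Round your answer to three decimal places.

Δs = (8.5 − 2.5)/5 = 1.2.
Left endpoints: 2.5, 3.7, 4.9, 6.1, 7.3.
f(2.5) ≈ 2.915, f(3.7) ≈ 3.479, f(4.9) ≈ 3.962, f(6.1) ≈ 4.393, f(7.3) ≈ 4.785.
Sum = Δs · [f(2.5) + f(3.7) + f(4.9) + f(6.1) + f(7.3)].
Sum ≈ 23.442.

23.442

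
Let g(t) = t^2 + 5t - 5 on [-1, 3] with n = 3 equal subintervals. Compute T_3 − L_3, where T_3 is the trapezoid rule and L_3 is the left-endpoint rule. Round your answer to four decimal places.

T_3 ≈ 10.518519.
L_3 ≈ -8.148148.
T_3 − L_3 ≈ 18.6667.

18.6667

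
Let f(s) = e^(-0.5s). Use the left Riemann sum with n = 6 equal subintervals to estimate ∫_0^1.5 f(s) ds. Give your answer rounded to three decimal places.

Δs = (1.5 − 0)/6 = 0.25.
Left endpoints: 0, 0.25, 0.5, 0.75, 1, 1.25.
f(0) ≈ 1.000, f(0.25) ≈ 0.882, f(0.5) ≈ 0.779, f(0.75) ≈ 0.687, f(1) ≈ 0.607, f(1.25) ≈ 0.535.
Sum = Δs · [f(0) + f(0.25) + f(0.5) + ...].
Sum ≈ 1.123.

1.123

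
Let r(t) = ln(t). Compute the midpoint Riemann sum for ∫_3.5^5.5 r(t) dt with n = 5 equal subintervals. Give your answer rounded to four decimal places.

2.9921

Δt = (5.5 − 3.5)/5 = 0.4.
Midpoints: 3.7, 4.1, 4.5, 4.9, 5.3.
r(3.7) ≈ 1.3083, r(4.1) ≈ 1.4110, r(4.5) ≈ 1.5041, r(4.9) ≈ 1.5892, r(5.3) ≈ 1.6677.
Sum = Δt · [r(3.7) + r(4.1) + r(4.5) + r(4.9) + r(5.3)].
Sum ≈ 2.9921.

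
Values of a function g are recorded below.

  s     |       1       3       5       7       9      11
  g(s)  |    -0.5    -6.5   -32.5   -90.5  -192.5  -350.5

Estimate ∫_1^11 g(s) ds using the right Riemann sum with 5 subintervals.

Δs = 2.
Sum = 2·[(-6.5) + (-32.5) + (-90.5) + (-192.5) + (-350.5)] = -1345.

-1345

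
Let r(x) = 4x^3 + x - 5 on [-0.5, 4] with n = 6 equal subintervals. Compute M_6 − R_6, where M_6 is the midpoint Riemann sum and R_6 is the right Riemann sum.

M_6 = 236.8828125.
R_6 = 348.046875.
M_6 − R_6 = -111.1640625.

-111.1640625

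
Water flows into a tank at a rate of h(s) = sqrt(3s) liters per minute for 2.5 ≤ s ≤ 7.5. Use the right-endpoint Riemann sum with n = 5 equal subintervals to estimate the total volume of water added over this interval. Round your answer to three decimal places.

Δs = (7.5 − 2.5)/5 = 1.
Right endpoints: 3.5, 4.5, 5.5, 6.5, 7.5.
h(3.5) ≈ 3.240, h(4.5) ≈ 3.674, h(5.5) ≈ 4.062, h(6.5) ≈ 4.416, h(7.5) ≈ 4.743.
Sum = Δs · [h(3.5) + h(4.5) + h(5.5) + h(6.5) + h(7.5)].
Sum ≈ 20.136.

20.136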